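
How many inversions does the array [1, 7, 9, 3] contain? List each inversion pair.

Finding inversions in [1, 7, 9, 3]:

(1, 3): arr[1]=7 > arr[3]=3
(2, 3): arr[2]=9 > arr[3]=3

Total inversions: 2

The array has 2 inversion(s): (1,3), (2,3). Each pair (i,j) satisfies i < j and arr[i] > arr[j].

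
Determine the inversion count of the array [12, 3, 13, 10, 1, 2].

Finding inversions in [12, 3, 13, 10, 1, 2]:

(0, 1): arr[0]=12 > arr[1]=3
(0, 3): arr[0]=12 > arr[3]=10
(0, 4): arr[0]=12 > arr[4]=1
(0, 5): arr[0]=12 > arr[5]=2
(1, 4): arr[1]=3 > arr[4]=1
(1, 5): arr[1]=3 > arr[5]=2
(2, 3): arr[2]=13 > arr[3]=10
(2, 4): arr[2]=13 > arr[4]=1
(2, 5): arr[2]=13 > arr[5]=2
(3, 4): arr[3]=10 > arr[4]=1
(3, 5): arr[3]=10 > arr[5]=2

Total inversions: 11

The array has 11 inversion(s): (0,1), (0,3), (0,4), (0,5), (1,4), (1,5), (2,3), (2,4), (2,5), (3,4), (3,5). Each pair (i,j) satisfies i < j and arr[i] > arr[j].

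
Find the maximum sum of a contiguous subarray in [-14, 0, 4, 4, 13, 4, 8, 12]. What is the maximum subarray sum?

Using Kadane's algorithm on [-14, 0, 4, 4, 13, 4, 8, 12]:

Scanning through the array:
Position 1 (value 0): max_ending_here = 0, max_so_far = 0
Position 2 (value 4): max_ending_here = 4, max_so_far = 4
Position 3 (value 4): max_ending_here = 8, max_so_far = 8
Position 4 (value 13): max_ending_here = 21, max_so_far = 21
Position 5 (value 4): max_ending_here = 25, max_so_far = 25
Position 6 (value 8): max_ending_here = 33, max_so_far = 33
Position 7 (value 12): max_ending_here = 45, max_so_far = 45

Maximum subarray: [0, 4, 4, 13, 4, 8, 12]
Maximum sum: 45

The maximum subarray is [0, 4, 4, 13, 4, 8, 12] with sum 45. This subarray runs from index 1 to index 7.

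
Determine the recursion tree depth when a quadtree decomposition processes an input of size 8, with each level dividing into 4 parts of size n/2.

For divide and conquer with division factor 2:

Problem sizes at each level:
Level 0: 8
Level 1: 4
Level 2: 2
Level 3: 1

The root is level 0 and the size-1 base case is level 3 (the tree spans levels 0 through 3, i.e. 4 levels counting the root), so the depth is the number of divisions: log_2(8) = 3

The recursion tree depth is log_2(8) = 3. At each level, the problem size is divided by 2, so it takes 3 divisions to reduce to a base case of size 1. The algorithm makes 4 recursive calls at each level.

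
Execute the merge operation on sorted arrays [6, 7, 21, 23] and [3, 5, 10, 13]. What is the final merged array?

Merging process:

Compare 6 vs 3: take 3 from right. Merged: [3]
Compare 6 vs 5: take 5 from right. Merged: [3, 5]
Compare 6 vs 10: take 6 from left. Merged: [3, 5, 6]
Compare 7 vs 10: take 7 from left. Merged: [3, 5, 6, 7]
Compare 21 vs 10: take 10 from right. Merged: [3, 5, 6, 7, 10]
Compare 21 vs 13: take 13 from right. Merged: [3, 5, 6, 7, 10, 13]
Append remaining from left: [21, 23]. Merged: [3, 5, 6, 7, 10, 13, 21, 23]

Final merged array: [3, 5, 6, 7, 10, 13, 21, 23]
Total comparisons: 6

The merged array is [3, 5, 6, 7, 10, 13, 21, 23], requiring 6 comparisons. The merge step runs in O(n) time where n is the total number of elements.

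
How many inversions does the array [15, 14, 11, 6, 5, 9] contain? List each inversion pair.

Finding inversions in [15, 14, 11, 6, 5, 9]:

(0, 1): arr[0]=15 > arr[1]=14
(0, 2): arr[0]=15 > arr[2]=11
(0, 3): arr[0]=15 > arr[3]=6
(0, 4): arr[0]=15 > arr[4]=5
(0, 5): arr[0]=15 > arr[5]=9
(1, 2): arr[1]=14 > arr[2]=11
(1, 3): arr[1]=14 > arr[3]=6
(1, 4): arr[1]=14 > arr[4]=5
(1, 5): arr[1]=14 > arr[5]=9
(2, 3): arr[2]=11 > arr[3]=6
(2, 4): arr[2]=11 > arr[4]=5
(2, 5): arr[2]=11 > arr[5]=9
(3, 4): arr[3]=6 > arr[4]=5

Total inversions: 13

The array has 13 inversion(s): (0,1), (0,2), (0,3), (0,4), (0,5), (1,2), (1,3), (1,4), (1,5), (2,3), (2,4), (2,5), (3,4). Each pair (i,j) satisfies i < j and arr[i] > arr[j].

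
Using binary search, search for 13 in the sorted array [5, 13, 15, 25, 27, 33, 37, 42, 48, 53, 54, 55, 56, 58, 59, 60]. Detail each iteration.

Binary search for 13 in [5, 13, 15, 25, 27, 33, 37, 42, 48, 53, 54, 55, 56, 58, 59, 60]:

lo=0, hi=15, mid=7, arr[mid]=42 -> 42 > 13, search left half
lo=0, hi=6, mid=3, arr[mid]=25 -> 25 > 13, search left half
lo=0, hi=2, mid=1, arr[mid]=13 -> Found target at index 1!

Binary search finds 13 at index 1 after 3 comparisons. The search repeatedly halves the search space by comparing with the middle element.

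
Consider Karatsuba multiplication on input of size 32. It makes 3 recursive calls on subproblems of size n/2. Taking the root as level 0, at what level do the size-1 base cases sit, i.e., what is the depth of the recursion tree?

For divide and conquer with division factor 2:

Problem sizes at each level:
Level 0: 32
Level 1: 16
Level 2: 8
Level 3: 4
Level 4: 2
Level 5: 1

The root is level 0 and the size-1 base case is level 5 (the tree spans levels 0 through 5, i.e. 6 levels counting the root), so the depth is the number of divisions: log_2(32) = 5

The recursion tree depth is log_2(32) = 5. At each level, the problem size is divided by 2, so it takes 5 divisions to reduce to a base case of size 1. The algorithm makes 3 recursive calls at each level.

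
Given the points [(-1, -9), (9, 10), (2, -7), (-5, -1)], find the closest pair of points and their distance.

Computing all pairwise distances among 4 points:

d((-1, -9), (9, 10)) = 21.4709
d((-1, -9), (2, -7)) = 3.6056 <-- minimum
d((-1, -9), (-5, -1)) = 8.9443
d((9, 10), (2, -7)) = 18.3848
d((9, 10), (-5, -1)) = 17.8045
d((2, -7), (-5, -1)) = 9.2195

Closest pair: (-1, -9) and (2, -7) with distance 3.6056

The closest pair is (-1, -9) and (2, -7) with Euclidean distance 3.6056. For 4 points, brute-force pairwise comparison is shown above. For large n, the divide-and-conquer algorithm (sort by x, recurse on halves, check the dividing strip) achieves O(n log n).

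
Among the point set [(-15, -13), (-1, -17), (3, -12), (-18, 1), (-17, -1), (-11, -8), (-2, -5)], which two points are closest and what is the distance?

Computing all pairwise distances among 7 points:

d((-15, -13), (-1, -17)) = 14.5602
d((-15, -13), (3, -12)) = 18.0278
d((-15, -13), (-18, 1)) = 14.3178
d((-15, -13), (-17, -1)) = 12.1655
d((-15, -13), (-11, -8)) = 6.4031
d((-15, -13), (-2, -5)) = 15.2643
d((-1, -17), (3, -12)) = 6.4031
d((-1, -17), (-18, 1)) = 24.7588
d((-1, -17), (-17, -1)) = 22.6274
d((-1, -17), (-11, -8)) = 13.4536
d((-1, -17), (-2, -5)) = 12.0416
d((3, -12), (-18, 1)) = 24.6982
d((3, -12), (-17, -1)) = 22.8254
d((3, -12), (-11, -8)) = 14.5602
d((3, -12), (-2, -5)) = 8.6023
d((-18, 1), (-17, -1)) = 2.2361 <-- minimum
d((-18, 1), (-11, -8)) = 11.4018
d((-18, 1), (-2, -5)) = 17.088
d((-17, -1), (-11, -8)) = 9.2195
d((-17, -1), (-2, -5)) = 15.5242
d((-11, -8), (-2, -5)) = 9.4868

Closest pair: (-18, 1) and (-17, -1) with distance 2.2361

The closest pair is (-18, 1) and (-17, -1) with Euclidean distance 2.2361. For 7 points, brute-force pairwise comparison is shown above. For large n, the divide-and-conquer algorithm (sort by x, recurse on halves, check the dividing strip) achieves O(n log n).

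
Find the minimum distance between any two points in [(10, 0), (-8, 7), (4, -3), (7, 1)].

Computing all pairwise distances among 4 points:

d((10, 0), (-8, 7)) = 19.3132
d((10, 0), (4, -3)) = 6.7082
d((10, 0), (7, 1)) = 3.1623 <-- minimum
d((-8, 7), (4, -3)) = 15.6205
d((-8, 7), (7, 1)) = 16.1555
d((4, -3), (7, 1)) = 5.0

Closest pair: (10, 0) and (7, 1) with distance 3.1623

The closest pair is (10, 0) and (7, 1) with Euclidean distance 3.1623. For 4 points, brute-force pairwise comparison is shown above. For large n, the divide-and-conquer algorithm (sort by x, recurse on halves, check the dividing strip) achieves O(n log n).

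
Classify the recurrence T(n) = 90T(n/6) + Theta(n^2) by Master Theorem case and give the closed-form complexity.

Master Theorem for T(n) = 90T(n/6) + O(n^2):

a = 90, b = 6, c = 2
log_b(a) = log_6(90) = 2.5114

Case 1: c = 2 < log_6(90) = 2.5114
T(n) = O(n^(log_6 90))

For T(n) = 90T(n/6) + O(n^2): log_6(90) = 2.5114. This is Case 1 of the Master Theorem (c < log_b(a), work dominated by leaves), giving O(n^(log_6 90)).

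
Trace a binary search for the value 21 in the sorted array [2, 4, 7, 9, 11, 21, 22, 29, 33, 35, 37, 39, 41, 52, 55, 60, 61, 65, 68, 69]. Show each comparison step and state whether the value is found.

Binary search for 21 in [2, 4, 7, 9, 11, 21, 22, 29, 33, 35, 37, 39, 41, 52, 55, 60, 61, 65, 68, 69]:

lo=0, hi=19, mid=9, arr[mid]=35 -> 35 > 21, search left half
lo=0, hi=8, mid=4, arr[mid]=11 -> 11 < 21, search right half
lo=5, hi=8, mid=6, arr[mid]=22 -> 22 > 21, search left half
lo=5, hi=5, mid=5, arr[mid]=21 -> Found target at index 5!

Binary search finds 21 at index 5 after 4 comparisons. The search repeatedly halves the search space by comparing with the middle element.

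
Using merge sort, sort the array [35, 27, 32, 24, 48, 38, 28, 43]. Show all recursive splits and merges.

Merge sort trace:

Split: [35, 27, 32, 24, 48, 38, 28, 43] -> [35, 27, 32, 24] and [48, 38, 28, 43]
  Split: [35, 27, 32, 24] -> [35, 27] and [32, 24]
    Split: [35, 27] -> [35] and [27]
    Merge: [35] + [27] -> [27, 35]
    Split: [32, 24] -> [32] and [24]
    Merge: [32] + [24] -> [24, 32]
  Merge: [27, 35] + [24, 32] -> [24, 27, 32, 35]
  Split: [48, 38, 28, 43] -> [48, 38] and [28, 43]
    Split: [48, 38] -> [48] and [38]
    Merge: [48] + [38] -> [38, 48]
    Split: [28, 43] -> [28] and [43]
    Merge: [28] + [43] -> [28, 43]
  Merge: [38, 48] + [28, 43] -> [28, 38, 43, 48]
Merge: [24, 27, 32, 35] + [28, 38, 43, 48] -> [24, 27, 28, 32, 35, 38, 43, 48]

Final sorted array: [24, 27, 28, 32, 35, 38, 43, 48]

The merge sort proceeds by recursively splitting the array and merging sorted halves.
After all merges, the sorted array is [24, 27, 28, 32, 35, 38, 43, 48].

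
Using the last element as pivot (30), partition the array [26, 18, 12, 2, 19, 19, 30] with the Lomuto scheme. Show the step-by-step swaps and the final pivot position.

Lomuto partition with pivot = 30:

Initial array: [26, 18, 12, 2, 19, 19, 30]

arr[0]=26 <= 30: swap with position 0, array becomes [26, 18, 12, 2, 19, 19, 30]
arr[1]=18 <= 30: swap with position 1, array becomes [26, 18, 12, 2, 19, 19, 30]
arr[2]=12 <= 30: swap with position 2, array becomes [26, 18, 12, 2, 19, 19, 30]
arr[3]=2 <= 30: swap with position 3, array becomes [26, 18, 12, 2, 19, 19, 30]
arr[4]=19 <= 30: swap with position 4, array becomes [26, 18, 12, 2, 19, 19, 30]
arr[5]=19 <= 30: swap with position 5, array becomes [26, 18, 12, 2, 19, 19, 30]

Place pivot at position 6: [26, 18, 12, 2, 19, 19, 30]
Pivot position: 6

After partitioning with pivot 30, the array becomes [26, 18, 12, 2, 19, 19, 30]. The pivot is placed at index 6. All elements to the left of the pivot are <= 30, and all elements to the right are > 30.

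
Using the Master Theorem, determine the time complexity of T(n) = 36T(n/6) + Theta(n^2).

Master Theorem for T(n) = 36T(n/6) + O(n^2):

a = 36, b = 6, c = 2
log_b(a) = log_6(36) = 2.0000

Case 2: c = 2 = log_6(36) = 2.0000
T(n) = O(n^2 log n) = O(n^2 log n)

For T(n) = 36T(n/6) + O(n^2): log_6(36) = 2.0000. This is Case 2 of the Master Theorem (c = log_b(a), equal work at all levels), giving O(n^2 log n).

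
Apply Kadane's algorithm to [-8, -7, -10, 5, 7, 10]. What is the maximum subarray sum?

Using Kadane's algorithm on [-8, -7, -10, 5, 7, 10]:

Scanning through the array:
Position 1 (value -7): max_ending_here = -7, max_so_far = -7
Position 2 (value -10): max_ending_here = -10, max_so_far = -7
Position 3 (value 5): max_ending_here = 5, max_so_far = 5
Position 4 (value 7): max_ending_here = 12, max_so_far = 12
Position 5 (value 10): max_ending_here = 22, max_so_far = 22

Maximum subarray: [5, 7, 10]
Maximum sum: 22

The maximum subarray is [5, 7, 10] with sum 22. This subarray runs from index 3 to index 5.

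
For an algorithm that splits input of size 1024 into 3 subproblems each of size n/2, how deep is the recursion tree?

For divide and conquer with division factor 2:

Problem sizes at each level:
Level 0: 1024
Level 1: 512
Level 2: 256
Level 3: 128
Level 4: 64
Level 5: 32
Level 6: 16
Level 7: 8
Level 8: 4
Level 9: 2
Level 10: 1

The root is level 0 and the size-1 base case is level 10 (the tree spans levels 0 through 10, i.e. 11 levels counting the root), so the depth is the number of divisions: log_2(1024) = 10

The recursion tree depth is log_2(1024) = 10. At each level, the problem size is divided by 2, so it takes 10 divisions to reduce to a base case of size 1. The algorithm makes 3 recursive calls at each level.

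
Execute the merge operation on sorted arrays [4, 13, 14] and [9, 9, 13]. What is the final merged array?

Merging process:

Compare 4 vs 9: take 4 from left. Merged: [4]
Compare 13 vs 9: take 9 from right. Merged: [4, 9]
Compare 13 vs 9: take 9 from right. Merged: [4, 9, 9]
Compare 13 vs 13: take 13 from left. Merged: [4, 9, 9, 13]
Compare 14 vs 13: take 13 from right. Merged: [4, 9, 9, 13, 13]
Append remaining from left: [14]. Merged: [4, 9, 9, 13, 13, 14]

Final merged array: [4, 9, 9, 13, 13, 14]
Total comparisons: 5

The merged array is [4, 9, 9, 13, 13, 14], requiring 5 comparisons. The merge step runs in O(n) time where n is the total number of elements.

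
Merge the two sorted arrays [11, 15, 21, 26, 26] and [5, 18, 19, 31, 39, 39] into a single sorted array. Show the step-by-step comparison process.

Merging process:

Compare 11 vs 5: take 5 from right. Merged: [5]
Compare 11 vs 18: take 11 from left. Merged: [5, 11]
Compare 15 vs 18: take 15 from left. Merged: [5, 11, 15]
Compare 21 vs 18: take 18 from right. Merged: [5, 11, 15, 18]
Compare 21 vs 19: take 19 from right. Merged: [5, 11, 15, 18, 19]
Compare 21 vs 31: take 21 from left. Merged: [5, 11, 15, 18, 19, 21]
Compare 26 vs 31: take 26 from left. Merged: [5, 11, 15, 18, 19, 21, 26]
Compare 26 vs 31: take 26 from left. Merged: [5, 11, 15, 18, 19, 21, 26, 26]
Append remaining from right: [31, 39, 39]. Merged: [5, 11, 15, 18, 19, 21, 26, 26, 31, 39, 39]

Final merged array: [5, 11, 15, 18, 19, 21, 26, 26, 31, 39, 39]
Total comparisons: 8

The merged array is [5, 11, 15, 18, 19, 21, 26, 26, 31, 39, 39], requiring 8 comparisons. The merge step runs in O(n) time where n is the total number of elements.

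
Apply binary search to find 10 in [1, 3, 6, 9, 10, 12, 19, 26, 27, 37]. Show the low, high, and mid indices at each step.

Binary search for 10 in [1, 3, 6, 9, 10, 12, 19, 26, 27, 37]:

lo=0, hi=9, mid=4, arr[mid]=10 -> Found target at index 4!

Binary search finds 10 at index 4 after 1 comparisons. The search repeatedly halves the search space by comparing with the middle element.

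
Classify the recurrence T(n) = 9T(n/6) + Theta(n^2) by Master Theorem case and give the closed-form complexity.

Master Theorem for T(n) = 9T(n/6) + O(n^2):

a = 9, b = 6, c = 2
log_b(a) = log_6(9) = 1.2263

Case 3: c = 2 > log_6(9) = 1.2263
T(n) = O(n^2) = O(n^2)

For T(n) = 9T(n/6) + O(n^2): log_6(9) = 1.2263. This is Case 3 of the Master Theorem (c > log_b(a), work dominated by root), giving O(n^2).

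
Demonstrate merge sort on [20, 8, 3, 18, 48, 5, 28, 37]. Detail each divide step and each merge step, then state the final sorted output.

Merge sort trace:

Split: [20, 8, 3, 18, 48, 5, 28, 37] -> [20, 8, 3, 18] and [48, 5, 28, 37]
  Split: [20, 8, 3, 18] -> [20, 8] and [3, 18]
    Split: [20, 8] -> [20] and [8]
    Merge: [20] + [8] -> [8, 20]
    Split: [3, 18] -> [3] and [18]
    Merge: [3] + [18] -> [3, 18]
  Merge: [8, 20] + [3, 18] -> [3, 8, 18, 20]
  Split: [48, 5, 28, 37] -> [48, 5] and [28, 37]
    Split: [48, 5] -> [48] and [5]
    Merge: [48] + [5] -> [5, 48]
    Split: [28, 37] -> [28] and [37]
    Merge: [28] + [37] -> [28, 37]
  Merge: [5, 48] + [28, 37] -> [5, 28, 37, 48]
Merge: [3, 8, 18, 20] + [5, 28, 37, 48] -> [3, 5, 8, 18, 20, 28, 37, 48]

Final sorted array: [3, 5, 8, 18, 20, 28, 37, 48]

The merge sort proceeds by recursively splitting the array and merging sorted halves.
After all merges, the sorted array is [3, 5, 8, 18, 20, 28, 37, 48].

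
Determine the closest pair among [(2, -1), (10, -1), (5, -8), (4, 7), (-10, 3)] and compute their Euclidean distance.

Computing all pairwise distances among 5 points:

d((2, -1), (10, -1)) = 8.0
d((2, -1), (5, -8)) = 7.6158 <-- minimum
d((2, -1), (4, 7)) = 8.2462
d((2, -1), (-10, 3)) = 12.6491
d((10, -1), (5, -8)) = 8.6023
d((10, -1), (4, 7)) = 10.0
d((10, -1), (-10, 3)) = 20.3961
d((5, -8), (4, 7)) = 15.0333
d((5, -8), (-10, 3)) = 18.6011
d((4, 7), (-10, 3)) = 14.5602

Closest pair: (2, -1) and (5, -8) with distance 7.6158

The closest pair is (2, -1) and (5, -8) with Euclidean distance 7.6158. For 5 points, brute-force pairwise comparison is shown above. For large n, the divide-and-conquer algorithm (sort by x, recurse on halves, check the dividing strip) achieves O(n log n).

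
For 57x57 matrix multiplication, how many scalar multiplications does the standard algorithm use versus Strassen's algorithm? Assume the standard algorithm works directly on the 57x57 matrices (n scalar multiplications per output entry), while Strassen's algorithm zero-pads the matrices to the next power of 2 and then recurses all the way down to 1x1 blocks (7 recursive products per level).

Matrix multiplication for 57x57 matrices:

Strassen's algorithm requires power-of-2 dimensions. Pad 57x57 to 64x64 (next power of 2).

Standard algorithm: 57^3 = 185193 multiplications
Strassen's algorithm: 7^(log2(64)) = 7^6 = 117649 multiplications
Savings: 185193 - 117649 = 67544 multiplications

Standard: 185193 multiplications (57^3). Strassen: 117649 multiplications (7^6, after padding to 64x64). Strassen reduces 8 recursive multiplications to 7 at each level.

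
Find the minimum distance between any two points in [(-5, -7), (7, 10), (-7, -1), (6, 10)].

Computing all pairwise distances among 4 points:

d((-5, -7), (7, 10)) = 20.8087
d((-5, -7), (-7, -1)) = 6.3246
d((-5, -7), (6, 10)) = 20.2485
d((7, 10), (-7, -1)) = 17.8045
d((7, 10), (6, 10)) = 1.0 <-- minimum
d((-7, -1), (6, 10)) = 17.0294

Closest pair: (7, 10) and (6, 10) with distance 1.0

The closest pair is (7, 10) and (6, 10) with Euclidean distance 1.0. For 4 points, brute-force pairwise comparison is shown above. For large n, the divide-and-conquer algorithm (sort by x, recurse on halves, check the dividing strip) achieves O(n log n).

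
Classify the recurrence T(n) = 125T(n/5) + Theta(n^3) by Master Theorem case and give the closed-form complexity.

Master Theorem for T(n) = 125T(n/5) + O(n^3):

a = 125, b = 5, c = 3
log_b(a) = log_5(125) = 3.0000

Case 2: c = 3 = log_5(125) = 3.0000
T(n) = O(n^3 log n) = O(n^3 log n)

For T(n) = 125T(n/5) + O(n^3): log_5(125) = 3.0000. This is Case 2 of the Master Theorem (c = log_b(a), equal work at all levels), giving O(n^3 log n).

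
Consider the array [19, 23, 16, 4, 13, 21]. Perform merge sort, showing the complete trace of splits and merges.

Merge sort trace:

Split: [19, 23, 16, 4, 13, 21] -> [19, 23, 16] and [4, 13, 21]
  Split: [19, 23, 16] -> [19] and [23, 16]
    Split: [23, 16] -> [23] and [16]
    Merge: [23] + [16] -> [16, 23]
  Merge: [19] + [16, 23] -> [16, 19, 23]
  Split: [4, 13, 21] -> [4] and [13, 21]
    Split: [13, 21] -> [13] and [21]
    Merge: [13] + [21] -> [13, 21]
  Merge: [4] + [13, 21] -> [4, 13, 21]
Merge: [16, 19, 23] + [4, 13, 21] -> [4, 13, 16, 19, 21, 23]

Final sorted array: [4, 13, 16, 19, 21, 23]

The merge sort proceeds by recursively splitting the array and merging sorted halves.
After all merges, the sorted array is [4, 13, 16, 19, 21, 23].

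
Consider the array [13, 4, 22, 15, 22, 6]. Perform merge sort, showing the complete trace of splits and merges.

Merge sort trace:

Split: [13, 4, 22, 15, 22, 6] -> [13, 4, 22] and [15, 22, 6]
  Split: [13, 4, 22] -> [13] and [4, 22]
    Split: [4, 22] -> [4] and [22]
    Merge: [4] + [22] -> [4, 22]
  Merge: [13] + [4, 22] -> [4, 13, 22]
  Split: [15, 22, 6] -> [15] and [22, 6]
    Split: [22, 6] -> [22] and [6]
    Merge: [22] + [6] -> [6, 22]
  Merge: [15] + [6, 22] -> [6, 15, 22]
Merge: [4, 13, 22] + [6, 15, 22] -> [4, 6, 13, 15, 22, 22]

Final sorted array: [4, 6, 13, 15, 22, 22]

The merge sort proceeds by recursively splitting the array and merging sorted halves.
After all merges, the sorted array is [4, 6, 13, 15, 22, 22].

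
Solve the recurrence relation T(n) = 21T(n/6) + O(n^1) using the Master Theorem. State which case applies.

Master Theorem for T(n) = 21T(n/6) + O(n^1):

a = 21, b = 6, c = 1
log_b(a) = log_6(21) = 1.6992

Case 1: c = 1 < log_6(21) = 1.6992
T(n) = O(n^(log_6 21))

For T(n) = 21T(n/6) + O(n^1): log_6(21) = 1.6992. This is Case 1 of the Master Theorem (c < log_b(a), work dominated by leaves), giving O(n^(log_6 21)).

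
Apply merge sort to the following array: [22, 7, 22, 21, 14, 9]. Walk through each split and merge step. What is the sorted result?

Merge sort trace:

Split: [22, 7, 22, 21, 14, 9] -> [22, 7, 22] and [21, 14, 9]
  Split: [22, 7, 22] -> [22] and [7, 22]
    Split: [7, 22] -> [7] and [22]
    Merge: [7] + [22] -> [7, 22]
  Merge: [22] + [7, 22] -> [7, 22, 22]
  Split: [21, 14, 9] -> [21] and [14, 9]
    Split: [14, 9] -> [14] and [9]
    Merge: [14] + [9] -> [9, 14]
  Merge: [21] + [9, 14] -> [9, 14, 21]
Merge: [7, 22, 22] + [9, 14, 21] -> [7, 9, 14, 21, 22, 22]

Final sorted array: [7, 9, 14, 21, 22, 22]

The merge sort proceeds by recursively splitting the array and merging sorted halves.
After all merges, the sorted array is [7, 9, 14, 21, 22, 22].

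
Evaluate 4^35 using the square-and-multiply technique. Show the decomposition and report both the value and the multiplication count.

Computing 4^35 by squaring (build up from 4^1; each line after the first costs one multiplication):

4^1 = 4
4^2 = (4^1)^2 = 4^2 = 16
4^4 = (4^2)^2 = 16^2 = 256
4^8 = (4^4)^2 = 256^2 = 65536
4^16 = (4^8)^2 = 65536^2 = 4294967296
4^17 = 4 * 4^16 = 4 * 4294967296 = 17179869184
4^34 = (4^17)^2 = 17179869184^2 = 295147905179352825856
4^35 = 4 * 4^34 = 4 * 295147905179352825856 = 1180591620717411303424

Result: 1180591620717411303424
Multiplications needed: 7 (7 lines after 4^1)

4^35 = 1180591620717411303424. Using exponentiation by squaring, this requires 7 multiplications. The key idea: if the exponent is even, square the half-power; if odd, multiply by the base once.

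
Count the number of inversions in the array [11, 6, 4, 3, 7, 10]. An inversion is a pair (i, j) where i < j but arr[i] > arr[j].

Finding inversions in [11, 6, 4, 3, 7, 10]:

(0, 1): arr[0]=11 > arr[1]=6
(0, 2): arr[0]=11 > arr[2]=4
(0, 3): arr[0]=11 > arr[3]=3
(0, 4): arr[0]=11 > arr[4]=7
(0, 5): arr[0]=11 > arr[5]=10
(1, 2): arr[1]=6 > arr[2]=4
(1, 3): arr[1]=6 > arr[3]=3
(2, 3): arr[2]=4 > arr[3]=3

Total inversions: 8

The array has 8 inversion(s): (0,1), (0,2), (0,3), (0,4), (0,5), (1,2), (1,3), (2,3). Each pair (i,j) satisfies i < j and arr[i] > arr[j].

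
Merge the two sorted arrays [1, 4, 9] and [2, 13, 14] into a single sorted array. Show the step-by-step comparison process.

Merging process:

Compare 1 vs 2: take 1 from left. Merged: [1]
Compare 4 vs 2: take 2 from right. Merged: [1, 2]
Compare 4 vs 13: take 4 from left. Merged: [1, 2, 4]
Compare 9 vs 13: take 9 from left. Merged: [1, 2, 4, 9]
Append remaining from right: [13, 14]. Merged: [1, 2, 4, 9, 13, 14]

Final merged array: [1, 2, 4, 9, 13, 14]
Total comparisons: 4

The merged array is [1, 2, 4, 9, 13, 14], requiring 4 comparisons. The merge step runs in O(n) time where n is the total number of elements.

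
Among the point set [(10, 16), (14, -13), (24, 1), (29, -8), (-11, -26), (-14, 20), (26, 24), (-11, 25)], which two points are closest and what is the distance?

Computing all pairwise distances among 8 points:

d((10, 16), (14, -13)) = 29.2746
d((10, 16), (24, 1)) = 20.5183
d((10, 16), (29, -8)) = 30.6105
d((10, 16), (-11, -26)) = 46.9574
d((10, 16), (-14, 20)) = 24.3311
d((10, 16), (26, 24)) = 17.8885
d((10, 16), (-11, 25)) = 22.8473
d((14, -13), (24, 1)) = 17.2047
d((14, -13), (29, -8)) = 15.8114
d((14, -13), (-11, -26)) = 28.178
d((14, -13), (-14, 20)) = 43.2782
d((14, -13), (26, 24)) = 38.8973
d((14, -13), (-11, 25)) = 45.4863
d((24, 1), (29, -8)) = 10.2956
d((24, 1), (-11, -26)) = 44.2041
d((24, 1), (-14, 20)) = 42.4853
d((24, 1), (26, 24)) = 23.0868
d((24, 1), (-11, 25)) = 42.4382
d((29, -8), (-11, -26)) = 43.8634
d((29, -8), (-14, 20)) = 51.3128
d((29, -8), (26, 24)) = 32.1403
d((29, -8), (-11, 25)) = 51.8556
d((-11, -26), (-14, 20)) = 46.0977
d((-11, -26), (26, 24)) = 62.2013
d((-11, -26), (-11, 25)) = 51.0
d((-14, 20), (26, 24)) = 40.1995
d((-14, 20), (-11, 25)) = 5.831 <-- minimum
d((26, 24), (-11, 25)) = 37.0135

Closest pair: (-14, 20) and (-11, 25) with distance 5.831

The closest pair is (-14, 20) and (-11, 25) with Euclidean distance 5.831. For 8 points, brute-force pairwise comparison is shown above. For large n, the divide-and-conquer algorithm (sort by x, recurse on halves, check the dividing strip) achieves O(n log n).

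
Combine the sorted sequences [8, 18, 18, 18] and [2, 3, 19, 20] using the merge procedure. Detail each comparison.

Merging process:

Compare 8 vs 2: take 2 from right. Merged: [2]
Compare 8 vs 3: take 3 from right. Merged: [2, 3]
Compare 8 vs 19: take 8 from left. Merged: [2, 3, 8]
Compare 18 vs 19: take 18 from left. Merged: [2, 3, 8, 18]
Compare 18 vs 19: take 18 from left. Merged: [2, 3, 8, 18, 18]
Compare 18 vs 19: take 18 from left. Merged: [2, 3, 8, 18, 18, 18]
Append remaining from right: [19, 20]. Merged: [2, 3, 8, 18, 18, 18, 19, 20]

Final merged array: [2, 3, 8, 18, 18, 18, 19, 20]
Total comparisons: 6

The merged array is [2, 3, 8, 18, 18, 18, 19, 20], requiring 6 comparisons. The merge step runs in O(n) time where n is the total number of elements.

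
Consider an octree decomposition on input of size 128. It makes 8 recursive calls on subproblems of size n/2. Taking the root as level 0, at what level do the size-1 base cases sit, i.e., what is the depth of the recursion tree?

For divide and conquer with division factor 2:

Problem sizes at each level:
Level 0: 128
Level 1: 64
Level 2: 32
Level 3: 16
Level 4: 8
Level 5: 4
Level 6: 2
Level 7: 1

The root is level 0 and the size-1 base case is level 7 (the tree spans levels 0 through 7, i.e. 8 levels counting the root), so the depth is the number of divisions: log_2(128) = 7

The recursion tree depth is log_2(128) = 7. At each level, the problem size is divided by 2, so it takes 7 divisions to reduce to a base case of size 1. The algorithm makes 8 recursive calls at each level.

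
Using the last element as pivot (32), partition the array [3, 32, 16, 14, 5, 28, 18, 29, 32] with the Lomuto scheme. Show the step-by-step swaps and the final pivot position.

Lomuto partition with pivot = 32:

Initial array: [3, 32, 16, 14, 5, 28, 18, 29, 32]

arr[0]=3 <= 32: swap with position 0, array becomes [3, 32, 16, 14, 5, 28, 18, 29, 32]
arr[1]=32 <= 32: swap with position 1, array becomes [3, 32, 16, 14, 5, 28, 18, 29, 32]
arr[2]=16 <= 32: swap with position 2, array becomes [3, 32, 16, 14, 5, 28, 18, 29, 32]
arr[3]=14 <= 32: swap with position 3, array becomes [3, 32, 16, 14, 5, 28, 18, 29, 32]
arr[4]=5 <= 32: swap with position 4, array becomes [3, 32, 16, 14, 5, 28, 18, 29, 32]
arr[5]=28 <= 32: swap with position 5, array becomes [3, 32, 16, 14, 5, 28, 18, 29, 32]
arr[6]=18 <= 32: swap with position 6, array becomes [3, 32, 16, 14, 5, 28, 18, 29, 32]
arr[7]=29 <= 32: swap with position 7, array becomes [3, 32, 16, 14, 5, 28, 18, 29, 32]

Place pivot at position 8: [3, 32, 16, 14, 5, 28, 18, 29, 32]
Pivot position: 8

After partitioning with pivot 32, the array becomes [3, 32, 16, 14, 5, 28, 18, 29, 32]. The pivot is placed at index 8. All elements to the left of the pivot are <= 32, and all elements to the right are > 32.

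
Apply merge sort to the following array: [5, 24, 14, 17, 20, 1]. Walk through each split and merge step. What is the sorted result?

Merge sort trace:

Split: [5, 24, 14, 17, 20, 1] -> [5, 24, 14] and [17, 20, 1]
  Split: [5, 24, 14] -> [5] and [24, 14]
    Split: [24, 14] -> [24] and [14]
    Merge: [24] + [14] -> [14, 24]
  Merge: [5] + [14, 24] -> [5, 14, 24]
  Split: [17, 20, 1] -> [17] and [20, 1]
    Split: [20, 1] -> [20] and [1]
    Merge: [20] + [1] -> [1, 20]
  Merge: [17] + [1, 20] -> [1, 17, 20]
Merge: [5, 14, 24] + [1, 17, 20] -> [1, 5, 14, 17, 20, 24]

Final sorted array: [1, 5, 14, 17, 20, 24]

The merge sort proceeds by recursively splitting the array and merging sorted halves.
After all merges, the sorted array is [1, 5, 14, 17, 20, 24].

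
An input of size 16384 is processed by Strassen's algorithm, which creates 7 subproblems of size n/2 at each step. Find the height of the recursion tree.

For divide and conquer with division factor 2:

Problem sizes at each level:
Level 0: 16384
Level 1: 8192
Level 2: 4096
Level 3: 2048
Level 4: 1024
Level 5: 512
Level 6: 256
Level 7: 128
Level 8: 64
Level 9: 32
Level 10: 16
Level 11: 8
Level 12: 4
Level 13: 2
Level 14: 1

The root is level 0 and the size-1 base case is level 14 (the tree spans levels 0 through 14, i.e. 15 levels counting the root), so the depth is the number of divisions: log_2(16384) = 14

The recursion tree depth is log_2(16384) = 14. At each level, the problem size is divided by 2, so it takes 14 divisions to reduce to a base case of size 1. The algorithm makes 7 recursive calls at each level.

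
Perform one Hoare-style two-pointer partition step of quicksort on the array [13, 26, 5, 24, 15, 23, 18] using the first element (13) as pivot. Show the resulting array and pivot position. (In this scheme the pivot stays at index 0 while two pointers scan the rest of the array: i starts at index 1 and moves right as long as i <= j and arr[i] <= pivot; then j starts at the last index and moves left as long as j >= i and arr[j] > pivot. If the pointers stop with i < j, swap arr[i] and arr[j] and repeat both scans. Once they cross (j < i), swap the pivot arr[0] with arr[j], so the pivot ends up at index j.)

Hoare-style two-pointer partition with pivot = 13:

Initial array: [13, 26, 5, 24, 15, 23, 18]

Pointers start at i = 1, j = 6.
i stops at index 1 (arr[1]=26 > 13), j stops at index 2 (arr[2]=5 <= 13): swap arr[1] and arr[2], array becomes [13, 5, 26, 24, 15, 23, 18]
i ends at 2, j ends at 1: the pointers have crossed (j < i), so scanning stops.

Swap pivot arr[0] with arr[1] to place pivot at position 1: [5, 13, 26, 24, 15, 23, 18]
Pivot position: 1

After partitioning with pivot 13, the array becomes [5, 13, 26, 24, 15, 23, 18]. The pivot is placed at index 1. All elements to the left of the pivot are <= 13, and all elements to the right are > 13.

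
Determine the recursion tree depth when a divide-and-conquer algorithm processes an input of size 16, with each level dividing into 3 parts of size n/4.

For divide and conquer with division factor 4:

Problem sizes at each level:
Level 0: 16
Level 1: 4
Level 2: 1

The root is level 0 and the size-1 base case is level 2 (the tree spans levels 0 through 2, i.e. 3 levels counting the root), so the depth is the number of divisions: log_4(16) = 2

The recursion tree depth is log_4(16) = 2. At each level, the problem size is divided by 4, so it takes 2 divisions to reduce to a base case of size 1. The algorithm makes 3 recursive calls at each level.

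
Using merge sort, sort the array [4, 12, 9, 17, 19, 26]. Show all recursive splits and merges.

Merge sort trace:

Split: [4, 12, 9, 17, 19, 26] -> [4, 12, 9] and [17, 19, 26]
  Split: [4, 12, 9] -> [4] and [12, 9]
    Split: [12, 9] -> [12] and [9]
    Merge: [12] + [9] -> [9, 12]
  Merge: [4] + [9, 12] -> [4, 9, 12]
  Split: [17, 19, 26] -> [17] and [19, 26]
    Split: [19, 26] -> [19] and [26]
    Merge: [19] + [26] -> [19, 26]
  Merge: [17] + [19, 26] -> [17, 19, 26]
Merge: [4, 9, 12] + [17, 19, 26] -> [4, 9, 12, 17, 19, 26]

Final sorted array: [4, 9, 12, 17, 19, 26]

The merge sort proceeds by recursively splitting the array and merging sorted halves.
After all merges, the sorted array is [4, 9, 12, 17, 19, 26].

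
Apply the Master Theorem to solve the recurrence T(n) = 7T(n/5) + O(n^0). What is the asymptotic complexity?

Master Theorem for T(n) = 7T(n/5) + O(n^0):

a = 7, b = 5, c = 0
log_b(a) = log_5(7) = 1.2091

Case 1: c = 0 < log_5(7) = 1.2091
T(n) = O(n^(log_5 7))

For T(n) = 7T(n/5) + O(n^0): log_5(7) = 1.2091. This is Case 1 of the Master Theorem (c < log_b(a), work dominated by leaves), giving O(n^(log_5 7)).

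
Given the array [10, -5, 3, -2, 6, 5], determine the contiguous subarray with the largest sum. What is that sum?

Using Kadane's algorithm on [10, -5, 3, -2, 6, 5]:

Scanning through the array:
Position 1 (value -5): max_ending_here = 5, max_so_far = 10
Position 2 (value 3): max_ending_here = 8, max_so_far = 10
Position 3 (value -2): max_ending_here = 6, max_so_far = 10
Position 4 (value 6): max_ending_here = 12, max_so_far = 12
Position 5 (value 5): max_ending_here = 17, max_so_far = 17

Maximum subarray: [10, -5, 3, -2, 6, 5]
Maximum sum: 17

The maximum subarray is [10, -5, 3, -2, 6, 5] with sum 17. This subarray runs from index 0 to index 5.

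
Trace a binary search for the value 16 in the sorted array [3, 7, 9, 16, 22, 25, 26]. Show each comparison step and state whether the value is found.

Binary search for 16 in [3, 7, 9, 16, 22, 25, 26]:

lo=0, hi=6, mid=3, arr[mid]=16 -> Found target at index 3!

Binary search finds 16 at index 3 after 1 comparisons. The search repeatedly halves the search space by comparing with the middle element.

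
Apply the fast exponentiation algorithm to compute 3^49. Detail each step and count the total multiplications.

Computing 3^49 by squaring (build up from 3^1; each line after the first costs one multiplication):

3^1 = 3
3^2 = (3^1)^2 = 3^2 = 9
3^3 = 3 * 3^2 = 3 * 9 = 27
3^6 = (3^3)^2 = 27^2 = 729
3^12 = (3^6)^2 = 729^2 = 531441
3^24 = (3^12)^2 = 531441^2 = 282429536481
3^48 = (3^24)^2 = 282429536481^2 = 79766443076872509863361
3^49 = 3 * 3^48 = 3 * 79766443076872509863361 = 239299329230617529590083

Result: 239299329230617529590083
Multiplications needed: 7 (7 lines after 3^1)

3^49 = 239299329230617529590083. Using exponentiation by squaring, this requires 7 multiplications. The key idea: if the exponent is even, square the half-power; if odd, multiply by the base once.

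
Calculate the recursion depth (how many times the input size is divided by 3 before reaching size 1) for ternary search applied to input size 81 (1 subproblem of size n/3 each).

For divide and conquer with division factor 3:

Problem sizes at each level:
Level 0: 81
Level 1: 27
Level 2: 9
Level 3: 3
Level 4: 1

The root is level 0 and the size-1 base case is level 4 (the tree spans levels 0 through 4, i.e. 5 levels counting the root), so the depth is the number of divisions: log_3(81) = 4

The recursion tree depth is log_3(81) = 4. At each level, the problem size is divided by 3, so it takes 4 divisions to reduce to a base case of size 1. The algorithm makes 1 recursive call at each level.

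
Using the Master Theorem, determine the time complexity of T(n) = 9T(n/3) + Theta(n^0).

Master Theorem for T(n) = 9T(n/3) + O(n^0):

a = 9, b = 3, c = 0
log_b(a) = log_3(9) = 2.0000

Case 1: c = 0 < log_3(9) = 2.0000
T(n) = O(n^(log_3 9)) = O(n^2)

For T(n) = 9T(n/3) + O(n^0): log_3(9) = 2.0000. This is Case 1 of the Master Theorem (c < log_b(a), work dominated by leaves), giving O(n^2).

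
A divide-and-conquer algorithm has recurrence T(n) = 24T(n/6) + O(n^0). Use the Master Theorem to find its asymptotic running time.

Master Theorem for T(n) = 24T(n/6) + O(n^0):

a = 24, b = 6, c = 0
log_b(a) = log_6(24) = 1.7737

Case 1: c = 0 < log_6(24) = 1.7737
T(n) = O(n^(log_6 24))

For T(n) = 24T(n/6) + O(n^0): log_6(24) = 1.7737. This is Case 1 of the Master Theorem (c < log_b(a), work dominated by leaves), giving O(n^(log_6 24)).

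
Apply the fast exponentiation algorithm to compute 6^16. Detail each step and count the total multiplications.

Computing 6^16 by squaring (build up from 6^1; each line after the first costs one multiplication):

6^1 = 6
6^2 = (6^1)^2 = 6^2 = 36
6^4 = (6^2)^2 = 36^2 = 1296
6^8 = (6^4)^2 = 1296^2 = 1679616
6^16 = (6^8)^2 = 1679616^2 = 2821109907456

Result: 2821109907456
Multiplications needed: 4 (4 lines after 6^1)

6^16 = 2821109907456. Using exponentiation by squaring, this requires 4 multiplications. The key idea: if the exponent is even, square the half-power; if odd, multiply by the base once.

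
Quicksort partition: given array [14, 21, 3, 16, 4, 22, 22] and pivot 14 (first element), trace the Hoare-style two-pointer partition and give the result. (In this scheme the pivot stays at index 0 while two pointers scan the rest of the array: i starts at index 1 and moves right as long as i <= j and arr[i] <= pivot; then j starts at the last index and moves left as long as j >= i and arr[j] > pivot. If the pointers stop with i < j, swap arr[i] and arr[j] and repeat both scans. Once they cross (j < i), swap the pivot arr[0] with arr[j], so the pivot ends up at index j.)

Hoare-style two-pointer partition with pivot = 14:

Initial array: [14, 21, 3, 16, 4, 22, 22]

Pointers start at i = 1, j = 6.
i stops at index 1 (arr[1]=21 > 14), j stops at index 4 (arr[4]=4 <= 14): swap arr[1] and arr[4], array becomes [14, 4, 3, 16, 21, 22, 22]
i ends at 3, j ends at 2: the pointers have crossed (j < i), so scanning stops.

Swap pivot arr[0] with arr[2] to place pivot at position 2: [3, 4, 14, 16, 21, 22, 22]
Pivot position: 2

After partitioning with pivot 14, the array becomes [3, 4, 14, 16, 21, 22, 22]. The pivot is placed at index 2. All elements to the left of the pivot are <= 14, and all elements to the right are > 14.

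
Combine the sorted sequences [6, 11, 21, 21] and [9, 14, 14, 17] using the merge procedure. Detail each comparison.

Merging process:

Compare 6 vs 9: take 6 from left. Merged: [6]
Compare 11 vs 9: take 9 from right. Merged: [6, 9]
Compare 11 vs 14: take 11 from left. Merged: [6, 9, 11]
Compare 21 vs 14: take 14 from right. Merged: [6, 9, 11, 14]
Compare 21 vs 14: take 14 from right. Merged: [6, 9, 11, 14, 14]
Compare 21 vs 17: take 17 from right. Merged: [6, 9, 11, 14, 14, 17]
Append remaining from left: [21, 21]. Merged: [6, 9, 11, 14, 14, 17, 21, 21]

Final merged array: [6, 9, 11, 14, 14, 17, 21, 21]
Total comparisons: 6

The merged array is [6, 9, 11, 14, 14, 17, 21, 21], requiring 6 comparisons. The merge step runs in O(n) time where n is the total number of elements.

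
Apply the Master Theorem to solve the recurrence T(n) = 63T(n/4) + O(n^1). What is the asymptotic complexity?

Master Theorem for T(n) = 63T(n/4) + O(n^1):

a = 63, b = 4, c = 1
log_b(a) = log_4(63) = 2.9886

Case 1: c = 1 < log_4(63) = 2.9886
T(n) = O(n^(log_4 63))

For T(n) = 63T(n/4) + O(n^1): log_4(63) = 2.9886. This is Case 1 of the Master Theorem (c < log_b(a), work dominated by leaves), giving O(n^(log_4 63)).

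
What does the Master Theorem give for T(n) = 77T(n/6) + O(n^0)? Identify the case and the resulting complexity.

Master Theorem for T(n) = 77T(n/6) + O(n^0):

a = 77, b = 6, c = 0
log_b(a) = log_6(77) = 2.4243

Case 1: c = 0 < log_6(77) = 2.4243
T(n) = O(n^(log_6 77))

For T(n) = 77T(n/6) + O(n^0): log_6(77) = 2.4243. This is Case 1 of the Master Theorem (c < log_b(a), work dominated by leaves), giving O(n^(log_6 77)).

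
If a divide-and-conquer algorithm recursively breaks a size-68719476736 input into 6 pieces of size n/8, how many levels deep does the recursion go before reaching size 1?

For divide and conquer with division factor 8:

Problem sizes at each level:
Level 0: 68719476736
Level 1: 8589934592
Level 2: 1073741824
Level 3: 134217728
Level 4: 16777216
Level 5: 2097152
Level 6: 262144
Level 7: 32768
Level 8: 4096
Level 9: 512
Level 10: 64
Level 11: 8
Level 12: 1

The root is level 0 and the size-1 base case is level 12 (the tree spans levels 0 through 12, i.e. 13 levels counting the root), so the depth is the number of divisions: log_8(68719476736) = 12

The recursion tree depth is log_8(68719476736) = 12. At each level, the problem size is divided by 8, so it takes 12 divisions to reduce to a base case of size 1. The algorithm makes 6 recursive calls at each level.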